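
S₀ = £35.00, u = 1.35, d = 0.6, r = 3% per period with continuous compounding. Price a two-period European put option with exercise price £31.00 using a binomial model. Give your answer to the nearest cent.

Risk-neutral probability p = (e^0.03 − 0.6)/(1.35 − 0.6) = 0.4305/0.7500 = 0.5739
Terminal stock prices: S_uu = 63.79, S_ud = 28.35, S_dd = 12.6
Terminal payoffs (K − S): max(-32.79, 0) = 0, max(2.65, 0) = 2.65, max(18.4, 0) = 18.4
Node u (S = 47.25): V_u = e^(−0.03)·[0.5739·0.0000 + 0.4261·2.6500] = 1.0957
Node d (S = 21): V_d = e^(−0.03)·[0.5739·2.6500 + 0.4261·18.4000] = 9.0838
Node 0 (S = 35): V_0 = e^(−0.03)·[0.5739·1.0957 + 0.4261·9.0838] = 4.3661

£4.37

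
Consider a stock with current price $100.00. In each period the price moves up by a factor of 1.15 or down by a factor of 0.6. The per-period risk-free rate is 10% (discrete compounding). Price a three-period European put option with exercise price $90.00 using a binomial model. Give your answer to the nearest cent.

$2.67

Risk-neutral probability p = (1 + 0.1 − 0.6)/(1.15 − 0.6) = 0.5000/0.5500 = 0.9091
Terminal stock prices: S_uuu = 152.1, S_uud = 79.35, S_udd = 41.4, S_ddd = 21.6
Terminal payoffs (K − S): max(-62.09, 0) = 0, max(10.65, 0) = 10.65, max(48.6, 0) = 48.6, max(68.4, 0) = 68.4
Node uu (S = 132.2): V_uu = 1/1.1·[0.9091·0.0000 + 0.0909·10.6500] = 0.8802
Node ud (S = 69): V_ud = 1/1.1·[0.9091·10.6500 + 0.0909·48.6000] = 12.8182
Node dd (S = 36): V_dd = 1/1.1·[0.9091·48.6000 + 0.0909·68.4000] = 45.8182
Node u (S = 115): V_u = 1/1.1·[0.9091·0.8802 + 0.0909·12.8182] = 1.7868
Node d (S = 60): V_d = 1/1.1·[0.9091·12.8182 + 0.0909·45.8182] = 14.3802
Node 0 (S = 100): V_0 = 1/1.1·[0.9091·1.7868 + 0.0909·14.3802] = 2.6651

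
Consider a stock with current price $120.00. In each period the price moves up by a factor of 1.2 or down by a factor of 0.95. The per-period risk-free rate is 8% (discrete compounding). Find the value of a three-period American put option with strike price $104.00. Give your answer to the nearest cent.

Risk-neutral probability p = (1 + 0.08 − 0.95)/(1.2 − 0.95) = 0.1300/0.2500 = 0.5200
Terminal stock prices: S_uuu = 207.4, S_uud = 164.2, S_udd = 130, S_ddd = 102.9
Terminal payoffs (K − S): max(-103.4, 0) = 0, max(-60.16, 0) = 0, max(-25.96, 0) = 0, max(1.115, 0) = 1.115
Node uu (S = 172.8): continuation = 1/1.08·[0.5200·0.0000 + 0.4800·0.0000] = 0.0000; exercise value = 0.0000 ≤ continuation, so V_uu = 0.0000
Node ud (S = 136.8): continuation = 1/1.08·[0.5200·0.0000 + 0.4800·0.0000] = 0.0000; exercise value = 0.0000 ≤ continuation, so V_ud = 0.0000
Node dd (S = 108.3): continuation = 1/1.08·[0.5200·0.0000 + 0.4800·1.1150] = 0.4956; exercise value = 0.0000 ≤ continuation, so V_dd = 0.4956
Node u (S = 144): continuation = 1/1.08·[0.5200·0.0000 + 0.4800·0.0000] = 0.0000; exercise value = 0.0000 ≤ continuation, so V_u = 0.0000
Node d (S = 114): continuation = 1/1.08·[0.5200·0.0000 + 0.4800·0.4956] = 0.2202; exercise value = 0.0000 ≤ continuation, so V_d = 0.2202
Node 0 (S = 120): continuation = 1/1.08·[0.5200·0.0000 + 0.4800·0.2202] = 0.0979; exercise value = 0.0000 ≤ continuation, so V_0 = 0.0979

$0.10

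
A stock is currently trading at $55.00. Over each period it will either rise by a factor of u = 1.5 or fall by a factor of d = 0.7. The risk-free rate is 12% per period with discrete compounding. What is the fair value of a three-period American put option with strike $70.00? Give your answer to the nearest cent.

$15.85

Risk-neutral probability p = (1 + 0.12 − 0.7)/(1.5 − 0.7) = 0.4200/0.8000 = 0.5250
Terminal stock prices: S_uuu = 185.6, S_uud = 86.62, S_udd = 40.42, S_ddd = 18.86
Terminal payoffs (K − S): max(-115.6, 0) = 0, max(-16.62, 0) = 0, max(29.58, 0) = 29.58, max(51.14, 0) = 51.14
Node uu (S = 123.8): continuation = 1/1.12·[0.5250·0.0000 + 0.4750·0.0000] = 0.0000; exercise value = 0.0000 ≤ continuation, so V_uu = 0.0000
Node ud (S = 57.75): continuation = 1/1.12·[0.5250·0.0000 + 0.4750·29.5750] = 12.5430; exercise value = 12.2500 ≤ continuation, so V_ud = 12.5430
Node dd (S = 26.95): continuation = 1/1.12·[0.5250·29.5750 + 0.4750·51.1350] = 35.5500; exercise value = 43.0500 > continuation, so V_dd = 43.0500 (exercise)
Node u (S = 82.5): continuation = 1/1.12·[0.5250·0.0000 + 0.4750·12.5430] = 5.3196; exercise value = 0.0000 ≤ continuation, so V_u = 5.3196
Node d (S = 38.5): continuation = 1/1.12·[0.5250·12.5430 + 0.4750·43.0500] = 24.1373; exercise value = 31.5000 > continuation, so V_d = 31.5000 (exercise)
Node 0 (S = 55): continuation = 1/1.12·[0.5250·5.3196 + 0.4750·31.5000] = 15.8529; exercise value = 15.0000 ≤ continuation, so V_0 = 15.8529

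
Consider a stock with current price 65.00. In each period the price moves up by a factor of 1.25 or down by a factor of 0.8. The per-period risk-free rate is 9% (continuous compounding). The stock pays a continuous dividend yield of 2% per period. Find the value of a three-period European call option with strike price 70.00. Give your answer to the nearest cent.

13.38

Per-period risk-free factor R = e^0.09 = 1.0942; dividend-adjusted growth = e^(0.09−0.02) = 1.0725.
Risk-neutral probability p = (1.0725 − 0.8)/(1.25 − 0.8) = 0.2725/0.4500 = 0.6056
Terminal stock prices: S_uuu = 127, S_uud = 81.25, S_udd = 52, S_ddd = 33.28
Terminal payoffs (S − K): max(56.95, 0) = 56.95, max(11.25, 0) = 11.25, max(-18, 0) = 0, max(-36.72, 0) = 0
Node uu (S = 101.6): V_uu = e^(−0.09)·[0.6056·56.9531 + 0.3944·11.2500] = 35.5762
Node ud (S = 65): V_ud = e^(−0.09)·[0.6056·11.2500 + 0.3944·0.0000] = 6.2263
Node dd (S = 41.6): V_dd = e^(−0.09)·[0.6056·0.0000 + 0.3944·0.0000] = 0.0000
Node u (S = 81.25): V_u = e^(−0.09)·[0.6056·35.5762 + 0.3944·6.2263] = 21.9342
Node d (S = 52): V_d = e^(−0.09)·[0.6056·6.2263 + 0.3944·0.0000] = 3.4460
Node 0 (S = 65): V_0 = e^(−0.09)·[0.6056·21.9342 + 0.3944·3.4460] = 13.3818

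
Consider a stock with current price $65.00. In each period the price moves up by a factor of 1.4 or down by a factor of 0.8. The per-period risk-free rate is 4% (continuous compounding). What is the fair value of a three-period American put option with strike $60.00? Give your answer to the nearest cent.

$6.54

Risk-neutral probability p = (e^0.04 − 0.8)/(1.4 − 0.8) = 0.2408/0.6000 = 0.4014
Terminal stock prices: S_uuu = 178.4, S_uud = 101.9, S_udd = 58.24, S_ddd = 33.28
Terminal payoffs (K − S): max(-118.4, 0) = 0, max(-41.92, 0) = 0, max(1.76, 0) = 1.76, max(26.72, 0) = 26.72
Node uu (S = 127.4): continuation = e^(−0.04)·[0.4014·0.0000 + 0.5986·0.0000] = 0.0000; exercise value = 0.0000 ≤ continuation, so V_uu = 0.0000
Node ud (S = 72.8): continuation = e^(−0.04)·[0.4014·0.0000 + 0.5986·1.7600] = 1.0123; exercise value = 0.0000 ≤ continuation, so V_ud = 1.0123
Node dd (S = 41.6): continuation = e^(−0.04)·[0.4014·1.7600 + 0.5986·26.7200] = 16.0474; exercise value = 18.4000 > continuation, so V_dd = 18.4000 (exercise)
Node u (S = 91): continuation = e^(−0.04)·[0.4014·0.0000 + 0.5986·1.0123] = 0.5823; exercise value = 0.0000 ≤ continuation, so V_u = 0.5823
Node d (S = 52): continuation = e^(−0.04)·[0.4014·1.0123 + 0.5986·18.4000] = 10.9736; exercise value = 8.0000 ≤ continuation, so V_d = 10.9736
Node 0 (S = 65): continuation = e^(−0.04)·[0.4014·0.5823 + 0.5986·10.9736] = 6.5363; exercise value = 0.0000 ≤ continuation, so V_0 = 6.5363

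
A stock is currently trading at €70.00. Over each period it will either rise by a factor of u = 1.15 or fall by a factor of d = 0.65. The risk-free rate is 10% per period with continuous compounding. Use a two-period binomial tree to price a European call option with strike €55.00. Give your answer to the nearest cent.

€25.49

Risk-neutral probability p = (e^0.1 − 0.65)/(1.15 − 0.65) = 0.4552/0.5000 = 0.9103
Terminal stock prices: S_uu = 92.57, S_ud = 52.33, S_dd = 29.58
Terminal payoffs (S − K): max(37.57, 0) = 37.57, max(-2.675, 0) = 0, max(-25.42, 0) = 0
Node u (S = 80.5): V_u = e^(−0.1)·[0.9103·37.5750 + 0.0897·0.0000] = 30.9510
Node d (S = 45.5): V_d = e^(−0.1)·[0.9103·0.0000 + 0.0897·0.0000] = 0.0000
Node 0 (S = 70): V_0 = e^(−0.1)·[0.9103·30.9510 + 0.0897·0.0000] = 25.4947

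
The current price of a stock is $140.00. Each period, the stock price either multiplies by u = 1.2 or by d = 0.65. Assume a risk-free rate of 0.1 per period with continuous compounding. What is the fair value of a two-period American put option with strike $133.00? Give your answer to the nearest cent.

$9.33

Risk-neutral probability p = (e^0.1 − 0.65)/(1.2 − 0.65) = 0.4552/0.5500 = 0.8276
Terminal stock prices: S_uu = 201.6, S_ud = 109.2, S_dd = 59.15
Terminal payoffs (K − S): max(-68.6, 0) = 0, max(23.8, 0) = 23.8, max(73.85, 0) = 73.85
Node u (S = 168): continuation = e^(−0.1)·[0.8276·0.0000 + 0.1724·23.8000] = 3.7130; exercise value = 0.0000 ≤ continuation, so V_u = 3.7130
Node d (S = 91): continuation = e^(−0.1)·[0.8276·23.8000 + 0.1724·73.8500] = 29.3434; exercise value = 42.0000 > continuation, so V_d = 42.0000 (exercise)
Node 0 (S = 140): continuation = e^(−0.1)·[0.8276·3.7130 + 0.1724·42.0000] = 9.3328; exercise value = 0.0000 ≤ continuation, so V_0 = 9.3328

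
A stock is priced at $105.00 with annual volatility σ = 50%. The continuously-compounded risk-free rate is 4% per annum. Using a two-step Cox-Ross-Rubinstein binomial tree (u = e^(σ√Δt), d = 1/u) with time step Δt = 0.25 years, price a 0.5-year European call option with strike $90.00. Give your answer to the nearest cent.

$24.37

CRR parameters: u = e^(σ√Δt) = e^(0.5·√0.25) = 1.2840, d = 1/u = 0.7788
Per-period rate: rΔt = 0.04·0.25 = 0.01, so R = e^0.01 = 1.0101
Risk-neutral probability p = (e^0.01 − 0.7788)/(1.2840 − 0.7788) = 0.2312/0.5052 = 0.4577
Terminal stock prices: S_uu = 173.1, S_ud = 105, S_dd = 63.69
Terminal payoffs (S − K): max(83.12, 0) = 83.12, max(15, 0) = 15, max(-26.31, 0) = 0
Node u (S = 134.8): V_u = e^(−0.01)·[0.4577·83.1157 + 0.5423·15.0000] = 45.7182
Node d (S = 81.77): V_d = e^(−0.01)·[0.4577·15.0000 + 0.5423·0.0000] = 6.7974
Node 0 (S = 105): V_0 = e^(−0.01)·[0.4577·45.7182 + 0.5423·6.7974] = 24.3672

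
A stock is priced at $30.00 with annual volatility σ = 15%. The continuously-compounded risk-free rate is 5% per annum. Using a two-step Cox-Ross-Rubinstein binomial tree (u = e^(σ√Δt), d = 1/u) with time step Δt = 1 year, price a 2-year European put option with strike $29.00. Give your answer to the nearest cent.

$0.83

CRR parameters: u = e^(σ√Δt) = e^(0.15·√1) = 1.1618, d = 1/u = 0.8607
Per-period rate: rΔt = 0.05·1 = 0.05, so R = e^0.05 = 1.0513
Risk-neutral probability p = (e^0.05 − 0.8607)/(1.1618 − 0.8607) = 0.1906/0.3011 = 0.6328
Terminal stock prices: S_uu = 40.5, S_ud = 30, S_dd = 22.22
Terminal payoffs (K − S): max(-11.5, 0) = 0, max(-1, 0) = 0, max(6.775, 0) = 6.775
Node u (S = 34.86): V_u = e^(−0.05)·[0.6328·0.0000 + 0.3672·0.0000] = 0.0000
Node d (S = 25.82): V_d = e^(−0.05)·[0.6328·0.0000 + 0.3672·6.7755] = 2.3664
Node 0 (S = 30): V_0 = e^(−0.05)·[0.6328·0.0000 + 0.3672·2.3664] = 0.8265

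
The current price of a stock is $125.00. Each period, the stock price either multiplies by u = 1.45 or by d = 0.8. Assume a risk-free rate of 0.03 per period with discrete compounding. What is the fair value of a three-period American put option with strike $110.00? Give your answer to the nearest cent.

Risk-neutral probability p = (1 + 0.03 − 0.8)/(1.45 − 0.8) = 0.2300/0.6500 = 0.3538
Terminal stock prices: S_uuu = 381.1, S_uud = 210.2, S_udd = 116, S_ddd = 64
Terminal payoffs (K − S): max(-271.1, 0) = 0, max(-100.2, 0) = 0, max(-6, 0) = 0, max(46, 0) = 46
Node uu (S = 262.8): continuation = 1/1.03·[0.3538·0.0000 + 0.6462·0.0000] = 0.0000; exercise value = 0.0000 ≤ continuation, so V_uu = 0.0000
Node ud (S = 145): continuation = 1/1.03·[0.3538·0.0000 + 0.6462·0.0000] = 0.0000; exercise value = 0.0000 ≤ continuation, so V_ud = 0.0000
Node dd (S = 80): continuation = 1/1.03·[0.3538·0.0000 + 0.6462·46.0000] = 28.8574; exercise value = 30.0000 > continuation, so V_dd = 30.0000 (exercise)
Node u (S = 181.2): continuation = 1/1.03·[0.3538·0.0000 + 0.6462·0.0000] = 0.0000; exercise value = 0.0000 ≤ continuation, so V_u = 0.0000
Node d (S = 100): continuation = 1/1.03·[0.3538·0.0000 + 0.6462·30.0000] = 18.8200; exercise value = 10.0000 ≤ continuation, so V_d = 18.8200
Node 0 (S = 125): continuation = 1/1.03·[0.3538·0.0000 + 0.6462·18.8200] = 11.8064; exercise value = 0.0000 ≤ continuation, so V_0 = 11.8064

$11.81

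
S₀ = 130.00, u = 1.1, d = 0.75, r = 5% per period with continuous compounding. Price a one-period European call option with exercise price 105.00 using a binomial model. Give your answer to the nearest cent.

Risk-neutral probability p = (e^0.05 − 0.75)/(1.1 − 0.75) = 0.3013/0.3500 = 0.8608
Terminal stock prices: S_u = 143, S_d = 97.5
Terminal payoffs (S − K): max(38, 0) = 38, max(-7.5, 0) = 0
Node 0 (S = 130): V_0 = e^(−0.05)·[0.8608·38.0000 + 0.1392·0.0000] = 31.1142

31.11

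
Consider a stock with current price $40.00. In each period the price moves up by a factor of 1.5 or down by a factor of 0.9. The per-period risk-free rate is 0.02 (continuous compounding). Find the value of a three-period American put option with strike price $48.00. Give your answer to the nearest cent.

Risk-neutral probability p = (e^0.02 − 0.9)/(1.5 − 0.9) = 0.1202/0.6000 = 0.2003
Terminal stock prices: S_uuu = 135, S_uud = 81, S_udd = 48.6, S_ddd = 29.16
Terminal payoffs (K − S): max(-87, 0) = 0, max(-33, 0) = 0, max(-0.6, 0) = 0, max(18.84, 0) = 18.84
Node uu (S = 90): continuation = e^(−0.02)·[0.2003·0.0000 + 0.7997·0.0000] = 0.0000; exercise value = 0.0000 ≤ continuation, so V_uu = 0.0000
Node ud (S = 54): continuation = e^(−0.02)·[0.2003·0.0000 + 0.7997·0.0000] = 0.0000; exercise value = 0.0000 ≤ continuation, so V_ud = 0.0000
Node dd (S = 32.4): continuation = e^(−0.02)·[0.2003·0.0000 + 0.7997·18.8400] = 14.7674; exercise value = 15.6000 > continuation, so V_dd = 15.6000 (exercise)
Node u (S = 60): continuation = e^(−0.02)·[0.2003·0.0000 + 0.7997·0.0000] = 0.0000; exercise value = 0.0000 ≤ continuation, so V_u = 0.0000
Node d (S = 36): continuation = e^(−0.02)·[0.2003·0.0000 + 0.7997·15.6000] = 12.2277; exercise value = 12.0000 ≤ continuation, so V_d = 12.2277
Node 0 (S = 40): continuation = e^(−0.02)·[0.2003·0.0000 + 0.7997·12.2277] = 9.5845; exercise value = 8.0000 ≤ continuation, so V_0 = 9.5845

$9.58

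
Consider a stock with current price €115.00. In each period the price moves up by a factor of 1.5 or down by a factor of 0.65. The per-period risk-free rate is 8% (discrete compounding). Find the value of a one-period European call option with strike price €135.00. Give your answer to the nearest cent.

€17.57

Risk-neutral probability p = (1 + 0.08 − 0.65)/(1.5 − 0.65) = 0.4300/0.8500 = 0.5059
Terminal stock prices: S_u = 172.5, S_d = 74.75
Terminal payoffs (S − K): max(37.5, 0) = 37.5, max(-60.25, 0) = 0
Node 0 (S = 115): V_0 = 1/1.08·[0.5059·37.5000 + 0.4941·0.0000] = 17.5654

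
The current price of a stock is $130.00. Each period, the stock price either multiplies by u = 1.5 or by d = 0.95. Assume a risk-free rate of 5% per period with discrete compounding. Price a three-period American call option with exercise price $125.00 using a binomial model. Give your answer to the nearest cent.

$28.43

Risk-neutral probability p = (1 + 0.05 − 0.95)/(1.5 − 0.95) = 0.1000/0.5500 = 0.1818
Terminal stock prices: S_uuu = 438.8, S_uud = 277.9, S_udd = 176, S_ddd = 111.5
Terminal payoffs (S − K): max(313.8, 0) = 313.8, max(152.9, 0) = 152.9, max(50.99, 0) = 50.99, max(-13.54, 0) = 0
Node uu (S = 292.5): continuation = 1/1.05·[0.1818·313.7500 + 0.8182·152.8750] = 173.4524; exercise value = 167.5000 ≤ continuation, so V_uu = 173.4524
Node ud (S = 185.2): continuation = 1/1.05·[0.1818·152.8750 + 0.8182·50.9875] = 66.2024; exercise value = 60.2500 ≤ continuation, so V_ud = 66.2024
Node dd (S = 117.3): continuation = 1/1.05·[0.1818·50.9875 + 0.8182·0.0000] = 8.8290; exercise value = 0.0000 ≤ continuation, so V_dd = 8.8290
Node u (S = 195): continuation = 1/1.05·[0.1818·173.4524 + 0.8182·66.2024] = 81.6213; exercise value = 70.0000 ≤ continuation, so V_u = 81.6213
Node d (S = 123.5): continuation = 1/1.05·[0.1818·66.2024 + 0.8182·8.8290] = 18.3434; exercise value = 0.0000 ≤ continuation, so V_d = 18.3434
Node 0 (S = 130): continuation = 1/1.05·[0.1818·81.6213 + 0.8182·18.3434] = 28.4271; exercise value = 5.0000 ≤ continuation, so V_0 = 28.4271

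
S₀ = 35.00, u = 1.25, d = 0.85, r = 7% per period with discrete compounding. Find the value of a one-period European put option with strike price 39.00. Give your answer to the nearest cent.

3.89

Risk-neutral probability p = (1 + 0.07 − 0.85)/(1.25 − 0.85) = 0.2200/0.4000 = 0.5500
Terminal stock prices: S_u = 43.75, S_d = 29.75
Terminal payoffs (K − S): max(-4.75, 0) = 0, max(9.25, 0) = 9.25
Node 0 (S = 35): V_0 = 1/1.07·[0.5500·0.0000 + 0.4500·9.2500] = 3.8902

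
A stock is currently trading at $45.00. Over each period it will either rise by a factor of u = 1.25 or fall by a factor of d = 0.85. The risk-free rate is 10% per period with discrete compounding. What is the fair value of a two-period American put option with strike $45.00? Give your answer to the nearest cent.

Risk-neutral probability p = (1 + 0.1 − 0.85)/(1.25 − 0.85) = 0.2500/0.4000 = 0.6250
Terminal stock prices: S_uu = 70.31, S_ud = 47.81, S_dd = 32.51
Terminal payoffs (K − S): max(-25.31, 0) = 0, max(-2.812, 0) = 0, max(12.49, 0) = 12.49
Node u (S = 56.25): continuation = 1/1.1·[0.6250·0.0000 + 0.3750·0.0000] = 0.0000; exercise value = 0.0000 ≤ continuation, so V_u = 0.0000
Node d (S = 38.25): continuation = 1/1.1·[0.6250·0.0000 + 0.3750·12.4875] = 4.2571; exercise value = 6.7500 > continuation, so V_d = 6.7500 (exercise)
Node 0 (S = 45): continuation = 1/1.1·[0.6250·0.0000 + 0.3750·6.7500] = 2.3011; exercise value = 0.0000 ≤ continuation, so V_0 = 2.3011

$2.30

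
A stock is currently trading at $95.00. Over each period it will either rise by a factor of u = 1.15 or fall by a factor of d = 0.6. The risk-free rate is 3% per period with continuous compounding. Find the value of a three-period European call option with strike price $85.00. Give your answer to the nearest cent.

$26.06

Risk-neutral probability p = (e^0.03 − 0.6)/(1.15 − 0.6) = 0.4305/0.5500 = 0.7826
Terminal stock prices: S_uuu = 144.5, S_uud = 75.38, S_udd = 39.33, S_ddd = 20.52
Terminal payoffs (S − K): max(59.48, 0) = 59.48, max(-9.618, 0) = 0, max(-45.67, 0) = 0, max(-64.48, 0) = 0
Node uu (S = 125.6): V_uu = e^(−0.03)·[0.7826·59.4831 + 0.2174·0.0000] = 45.1783
Node ud (S = 65.55): V_ud = e^(−0.03)·[0.7826·0.0000 + 0.2174·0.0000] = 0.0000
Node dd (S = 34.2): V_dd = e^(−0.03)·[0.7826·0.0000 + 0.2174·0.0000] = 0.0000
Node u (S = 109.2): V_u = e^(−0.03)·[0.7826·45.1783 + 0.2174·0.0000] = 34.3135
Node d (S = 57): V_d = e^(−0.03)·[0.7826·0.0000 + 0.2174·0.0000] = 0.0000
Node 0 (S = 95): V_0 = e^(−0.03)·[0.7826·34.3135 + 0.2174·0.0000] = 26.0616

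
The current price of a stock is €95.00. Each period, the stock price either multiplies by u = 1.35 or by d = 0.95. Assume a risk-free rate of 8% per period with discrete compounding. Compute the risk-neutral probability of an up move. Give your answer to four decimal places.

p = 0.3250

Risk-neutral probability p = (1 + 0.08 − 0.95)/(1.35 − 0.95) = 0.1300/0.4000 = 0.3250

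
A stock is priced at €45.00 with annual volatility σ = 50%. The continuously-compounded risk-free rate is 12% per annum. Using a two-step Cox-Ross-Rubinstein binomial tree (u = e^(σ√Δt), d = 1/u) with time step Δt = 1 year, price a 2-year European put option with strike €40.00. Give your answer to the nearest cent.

CRR parameters: u = e^(σ√Δt) = e^(0.5·√1) = 1.6487, d = 1/u = 0.6065
Per-period rate: rΔt = 0.12·1 = 0.12, so R = e^0.12 = 1.1275
Risk-neutral probability p = (e^0.12 − 0.6065)/(1.6487 − 0.6065) = 0.5210/1.0422 = 0.4999
Terminal stock prices: S_uu = 122.3, S_ud = 45, S_dd = 16.55
Terminal payoffs (K − S): max(-82.32, 0) = 0, max(-5, 0) = 0, max(23.45, 0) = 23.45
Node u (S = 74.19): V_u = e^(−0.12)·[0.4999·0.0000 + 0.5001·0.0000] = 0.0000
Node d (S = 27.29): V_d = e^(−0.12)·[0.4999·0.0000 + 0.5001·23.4454] = 10.3997
Node 0 (S = 45): V_0 = e^(−0.12)·[0.4999·0.0000 + 0.5001·10.3997] = 4.6130

€4.61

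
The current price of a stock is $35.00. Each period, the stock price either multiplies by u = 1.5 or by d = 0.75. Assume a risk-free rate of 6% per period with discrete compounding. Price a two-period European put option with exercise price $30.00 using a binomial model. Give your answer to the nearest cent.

Risk-neutral probability p = (1 + 0.06 − 0.75)/(1.5 − 0.75) = 0.3100/0.7500 = 0.4133
Terminal stock prices: S_uu = 78.75, S_ud = 39.38, S_dd = 19.69
Terminal payoffs (K − S): max(-48.75, 0) = 0, max(-9.375, 0) = 0, max(10.31, 0) = 10.31
Node u (S = 52.5): V_u = 1/1.06·[0.4133·0.0000 + 0.5867·0.0000] = 0.0000
Node d (S = 26.25): V_d = 1/1.06·[0.4133·0.0000 + 0.5867·10.3125] = 5.7075
Node 0 (S = 35): V_0 = 1/1.06·[0.4133·0.0000 + 0.5867·5.7075] = 3.1589

$3.16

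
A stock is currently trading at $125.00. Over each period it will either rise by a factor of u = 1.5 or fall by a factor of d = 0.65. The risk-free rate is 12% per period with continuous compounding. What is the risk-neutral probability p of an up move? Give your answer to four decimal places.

Risk-neutral probability p = (e^0.12 − 0.65)/(1.5 − 0.65) = 0.4775/0.8500 = 0.5618

p = 0.5618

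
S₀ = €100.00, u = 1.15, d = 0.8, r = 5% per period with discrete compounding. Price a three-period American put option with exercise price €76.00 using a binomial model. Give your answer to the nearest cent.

Risk-neutral probability p = (1 + 0.05 − 0.8)/(1.15 − 0.8) = 0.2500/0.3500 = 0.7143
Terminal stock prices: S_uuu = 152.1, S_uud = 105.8, S_udd = 73.6, S_ddd = 51.2
Terminal payoffs (K − S): max(-76.09, 0) = 0, max(-29.8, 0) = 0, max(2.4, 0) = 2.4, max(24.8, 0) = 24.8
Node uu (S = 132.2): continuation = 1/1.05·[0.7143·0.0000 + 0.2857·0.0000] = 0.0000; exercise value = 0.0000 ≤ continuation, so V_uu = 0.0000
Node ud (S = 92): continuation = 1/1.05·[0.7143·0.0000 + 0.2857·2.4000] = 0.6531; exercise value = 0.0000 ≤ continuation, so V_ud = 0.6531
Node dd (S = 64): continuation = 1/1.05·[0.7143·2.4000 + 0.2857·24.8000] = 8.3810; exercise value = 12.0000 > continuation, so V_dd = 12.0000 (exercise)
Node u (S = 115): continuation = 1/1.05·[0.7143·0.0000 + 0.2857·0.6531] = 0.1777; exercise value = 0.0000 ≤ continuation, so V_u = 0.1777
Node d (S = 80): continuation = 1/1.05·[0.7143·0.6531 + 0.2857·12.0000] = 3.7096; exercise value = 0.0000 ≤ continuation, so V_d = 3.7096
Node 0 (S = 100): continuation = 1/1.05·[0.7143·0.1777 + 0.2857·3.7096] = 1.1303; exercise value = 0.0000 ≤ continuation, so V_0 = 1.1303

€1.13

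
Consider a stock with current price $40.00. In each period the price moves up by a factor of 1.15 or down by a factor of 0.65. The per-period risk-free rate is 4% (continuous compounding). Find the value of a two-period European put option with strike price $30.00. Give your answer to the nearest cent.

Risk-neutral probability p = (e^0.04 − 0.65)/(1.15 − 0.65) = 0.3908/0.5000 = 0.7816
Terminal stock prices: S_uu = 52.9, S_ud = 29.9, S_dd = 16.9
Terminal payoffs (K − S): max(-22.9, 0) = 0, max(0.1, 0) = 0.1, max(13.1, 0) = 13.1
Node u (S = 46): V_u = e^(−0.04)·[0.7816·0.0000 + 0.2184·0.1000] = 0.0210
Node d (S = 26): V_d = e^(−0.04)·[0.7816·0.1000 + 0.2184·13.1000] = 2.8237
Node 0 (S = 40): V_0 = e^(−0.04)·[0.7816·0.0210 + 0.2184·2.8237] = 0.6082

$0.61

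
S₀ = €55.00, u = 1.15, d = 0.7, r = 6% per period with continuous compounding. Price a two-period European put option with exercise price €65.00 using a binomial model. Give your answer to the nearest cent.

€7.09

Risk-neutral probability p = (e^0.06 − 0.7)/(1.15 − 0.7) = 0.3618/0.4500 = 0.8041
Terminal stock prices: S_uu = 72.74, S_ud = 44.27, S_dd = 26.95
Terminal payoffs (K − S): max(-7.737, 0) = 0, max(20.73, 0) = 20.73, max(38.05, 0) = 38.05
Node u (S = 63.25): V_u = e^(−0.06)·[0.8041·0.0000 + 0.1959·20.7250] = 3.8240
Node d (S = 38.5): V_d = e^(−0.06)·[0.8041·20.7250 + 0.1959·38.0500] = 22.7147
Node 0 (S = 55): V_0 = e^(−0.06)·[0.8041·3.8240 + 0.1959·22.7147] = 7.0868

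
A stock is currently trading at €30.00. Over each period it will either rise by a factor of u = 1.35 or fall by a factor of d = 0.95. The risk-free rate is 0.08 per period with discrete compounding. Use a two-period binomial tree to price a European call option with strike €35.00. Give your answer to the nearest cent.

€3.09

Risk-neutral probability p = (1 + 0.08 − 0.95)/(1.35 − 0.95) = 0.1300/0.4000 = 0.3250
Terminal stock prices: S_uu = 54.68, S_ud = 38.48, S_dd = 27.07
Terminal payoffs (S − K): max(19.68, 0) = 19.68, max(3.475, 0) = 3.475, max(-7.925, 0) = 0
Node u (S = 40.5): V_u = 1/1.08·[0.3250·19.6750 + 0.6750·3.4750] = 8.0926
Node d (S = 28.5): V_d = 1/1.08·[0.3250·3.4750 + 0.6750·0.0000] = 1.0457
Node 0 (S = 30): V_0 = 1/1.08·[0.3250·8.0926 + 0.6750·1.0457] = 3.0888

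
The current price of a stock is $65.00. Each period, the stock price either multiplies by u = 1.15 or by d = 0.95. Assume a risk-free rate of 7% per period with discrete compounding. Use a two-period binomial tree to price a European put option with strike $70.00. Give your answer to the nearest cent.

$1.58

Risk-neutral probability p = (1 + 0.07 − 0.95)/(1.15 − 0.95) = 0.1200/0.2000 = 0.6000
Terminal stock prices: S_uu = 85.96, S_ud = 71.01, S_dd = 58.66
Terminal payoffs (K − S): max(-15.96, 0) = 0, max(-1.013, 0) = 0, max(11.34, 0) = 11.34
Node u (S = 74.75): V_u = 1/1.07·[0.6000·0.0000 + 0.4000·0.0000] = 0.0000
Node d (S = 61.75): V_d = 1/1.07·[0.6000·0.0000 + 0.4000·11.3375] = 4.2383
Node 0 (S = 65): V_0 = 1/1.07·[0.6000·0.0000 + 0.4000·4.2383] = 1.5844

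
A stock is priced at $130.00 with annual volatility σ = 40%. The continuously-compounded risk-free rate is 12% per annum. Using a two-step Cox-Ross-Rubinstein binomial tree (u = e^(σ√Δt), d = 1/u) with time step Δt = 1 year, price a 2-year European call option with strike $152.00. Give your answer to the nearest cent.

$33.45

CRR parameters: u = e^(σ√Δt) = e^(0.4·√1) = 1.4918, d = 1/u = 0.6703
Per-period rate: rΔt = 0.12·1 = 0.12, so R = e^0.12 = 1.1275
Risk-neutral probability p = (e^0.12 − 0.6703)/(1.4918 − 0.6703) = 0.4572/0.8215 = 0.5565
Terminal stock prices: S_uu = 289.3, S_ud = 130, S_dd = 58.41
Terminal payoffs (S − K): max(137.3, 0) = 137.3, max(-22, 0) = 0, max(-93.59, 0) = 0
Node u (S = 193.9): V_u = e^(−0.12)·[0.5565·137.3203 + 0.4435·0.0000] = 67.7788
Node d (S = 87.14): V_d = e^(−0.12)·[0.5565·0.0000 + 0.4435·0.0000] = 0.0000
Node 0 (S = 130): V_0 = e^(−0.12)·[0.5565·67.7788 + 0.4435·0.0000] = 33.4543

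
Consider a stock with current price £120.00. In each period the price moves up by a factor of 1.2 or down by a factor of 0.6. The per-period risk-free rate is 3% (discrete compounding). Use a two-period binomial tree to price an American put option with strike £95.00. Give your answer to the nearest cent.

Risk-neutral probability p = (1 + 0.03 − 0.6)/(1.2 − 0.6) = 0.4300/0.6000 = 0.7167
Terminal stock prices: S_uu = 172.8, S_ud = 86.4, S_dd = 43.2
Terminal payoffs (K − S): max(-77.8, 0) = 0, max(8.6, 0) = 8.6, max(51.8, 0) = 51.8
Node u (S = 144): continuation = 1/1.03·[0.7167·0.0000 + 0.2833·8.6000] = 2.3657; exercise value = 0.0000 ≤ continuation, so V_u = 2.3657
Node d (S = 72): continuation = 1/1.03·[0.7167·8.6000 + 0.2833·51.8000] = 20.2330; exercise value = 23.0000 > continuation, so V_d = 23.0000 (exercise)
Node 0 (S = 120): continuation = 1/1.03·[0.7167·2.3657 + 0.2833·23.0000] = 7.9729; exercise value = 0.0000 ≤ continuation, so V_0 = 7.9729

£7.97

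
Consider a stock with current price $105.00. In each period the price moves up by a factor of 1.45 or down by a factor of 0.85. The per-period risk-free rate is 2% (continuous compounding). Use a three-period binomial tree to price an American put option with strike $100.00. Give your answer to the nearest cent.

$12.29

Risk-neutral probability p = (e^0.02 − 0.85)/(1.45 − 0.85) = 0.1702/0.6000 = 0.2837
Terminal stock prices: S_uuu = 320.1, S_uud = 187.6, S_udd = 110, S_ddd = 64.48
Terminal payoffs (K − S): max(-220.1, 0) = 0, max(-87.65, 0) = 0, max(-10, 0) = 0, max(35.52, 0) = 35.52
Node uu (S = 220.8): continuation = e^(−0.02)·[0.2837·0.0000 + 0.7163·0.0000] = 0.0000; exercise value = 0.0000 ≤ continuation, so V_uu = 0.0000
Node ud (S = 129.4): continuation = e^(−0.02)·[0.2837·0.0000 + 0.7163·0.0000] = 0.0000; exercise value = 0.0000 ≤ continuation, so V_ud = 0.0000
Node dd (S = 75.86): continuation = e^(−0.02)·[0.2837·0.0000 + 0.7163·35.5169] = 24.9381; exercise value = 24.1375 ≤ continuation, so V_dd = 24.9381
Node u (S = 152.2): continuation = e^(−0.02)·[0.2837·0.0000 + 0.7163·0.0000] = 0.0000; exercise value = 0.0000 ≤ continuation, so V_u = 0.0000
Node d (S = 89.25): continuation = e^(−0.02)·[0.2837·0.0000 + 0.7163·24.9381] = 17.5102; exercise value = 10.7500 ≤ continuation, so V_d = 17.5102
Node 0 (S = 105): continuation = e^(−0.02)·[0.2837·0.0000 + 0.7163·17.5102] = 12.2947; exercise value = 0.0000 ≤ continuation, so V_0 = 12.2947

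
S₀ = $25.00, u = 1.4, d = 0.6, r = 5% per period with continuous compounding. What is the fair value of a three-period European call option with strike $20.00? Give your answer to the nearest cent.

$10.87

Risk-neutral probability p = (e^0.05 − 0.6)/(1.4 − 0.6) = 0.4513/0.8000 = 0.5641
Terminal stock prices: S_uuu = 68.6, S_uud = 29.4, S_udd = 12.6, S_ddd = 5.4
Terminal payoffs (S − K): max(48.6, 0) = 48.6, max(9.4, 0) = 9.4, max(-7.4, 0) = 0, max(-14.6, 0) = 0
Node uu (S = 49): V_uu = e^(−0.05)·[0.5641·48.6000 + 0.4359·9.4000] = 29.9754
Node ud (S = 21): V_ud = e^(−0.05)·[0.5641·9.4000 + 0.4359·0.0000] = 5.0438
Node dd (S = 9): V_dd = e^(−0.05)·[0.5641·0.0000 + 0.4359·0.0000] = 0.0000
Node u (S = 35): V_u = e^(−0.05)·[0.5641·29.9754 + 0.4359·5.0438] = 18.1756
Node d (S = 15): V_d = e^(−0.05)·[0.5641·5.0438 + 0.4359·0.0000] = 2.7064
Node 0 (S = 25): V_0 = e^(−0.05)·[0.5641·18.1756 + 0.4359·2.7064] = 10.8748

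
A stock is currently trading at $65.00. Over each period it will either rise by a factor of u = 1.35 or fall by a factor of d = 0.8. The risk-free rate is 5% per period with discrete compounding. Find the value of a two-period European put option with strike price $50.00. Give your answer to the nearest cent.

Risk-neutral probability p = (1 + 0.05 − 0.8)/(1.35 − 0.8) = 0.2500/0.5500 = 0.4545
Terminal stock prices: S_uu = 118.5, S_ud = 70.2, S_dd = 41.6
Terminal payoffs (K − S): max(-68.46, 0) = 0, max(-20.2, 0) = 0, max(8.4, 0) = 8.4
Node u (S = 87.75): V_u = 1/1.05·[0.4545·0.0000 + 0.5455·0.0000] = 0.0000
Node d (S = 52): V_d = 1/1.05·[0.4545·0.0000 + 0.5455·8.4000] = 4.3636
Node 0 (S = 65): V_0 = 1/1.05·[0.4545·0.0000 + 0.5455·4.3636] = 2.2668

$2.27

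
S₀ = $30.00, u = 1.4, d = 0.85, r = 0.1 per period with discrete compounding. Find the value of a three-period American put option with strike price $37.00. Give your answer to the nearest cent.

$7.00

Risk-neutral probability p = (1 + 0.1 − 0.85)/(1.4 − 0.85) = 0.2500/0.5500 = 0.4545
Terminal stock prices: S_uuu = 82.32, S_uud = 49.98, S_udd = 30.34, S_ddd = 18.42
Terminal payoffs (K − S): max(-45.32, 0) = 0, max(-12.98, 0) = 0, max(6.655, 0) = 6.655, max(18.58, 0) = 18.58
Node uu (S = 58.8): continuation = 1/1.1·[0.4545·0.0000 + 0.5455·0.0000] = 0.0000; exercise value = 0.0000 ≤ continuation, so V_uu = 0.0000
Node ud (S = 35.7): continuation = 1/1.1·[0.4545·0.0000 + 0.5455·6.6550] = 3.3000; exercise value = 1.3000 ≤ continuation, so V_ud = 3.3000
Node dd (S = 21.67): continuation = 1/1.1·[0.4545·6.6550 + 0.5455·18.5763] = 11.9614; exercise value = 15.3250 > continuation, so V_dd = 15.3250 (exercise)
Node u (S = 42): continuation = 1/1.1·[0.4545·0.0000 + 0.5455·3.3000] = 1.6364; exercise value = 0.0000 ≤ continuation, so V_u = 1.6364
Node d (S = 25.5): continuation = 1/1.1·[0.4545·3.3000 + 0.5455·15.3250] = 8.9628; exercise value = 11.5000 > continuation, so V_d = 11.5000 (exercise)
Node 0 (S = 30): continuation = 1/1.1·[0.4545·1.6364 + 0.5455·11.5000] = 6.3787; exercise value = 7.0000 > continuation, so V_0 = 7.0000 (exercise)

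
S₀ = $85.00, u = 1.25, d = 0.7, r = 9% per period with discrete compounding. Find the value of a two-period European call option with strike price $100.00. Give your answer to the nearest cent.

Risk-neutral probability p = (1 + 0.09 − 0.7)/(1.25 − 0.7) = 0.3900/0.5500 = 0.7091
Terminal stock prices: S_uu = 132.8, S_ud = 74.38, S_dd = 41.65
Terminal payoffs (S − K): max(32.81, 0) = 32.81, max(-25.62, 0) = 0, max(-58.35, 0) = 0
Node u (S = 106.2): V_u = 1/1.09·[0.7091·32.8125 + 0.2909·0.0000] = 21.3459
Node d (S = 59.5): V_d = 1/1.09·[0.7091·0.0000 + 0.2909·0.0000] = 0.0000
Node 0 (S = 85): V_0 = 1/1.09·[0.7091·21.3459 + 0.2909·0.0000] = 13.8864

$13.89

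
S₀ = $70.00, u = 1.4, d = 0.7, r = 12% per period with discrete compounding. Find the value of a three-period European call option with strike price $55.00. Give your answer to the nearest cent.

$33.69

Risk-neutral probability p = (1 + 0.12 − 0.7)/(1.4 − 0.7) = 0.4200/0.7000 = 0.6000
Terminal stock prices: S_uuu = 192.1, S_uud = 96.04, S_udd = 48.02, S_ddd = 24.01
Terminal payoffs (S − K): max(137.1, 0) = 137.1, max(41.04, 0) = 41.04, max(-6.98, 0) = 0, max(-30.99, 0) = 0
Node uu (S = 137.2): V_uu = 1/1.12·[0.6000·137.0800 + 0.4000·41.0400] = 88.0929
Node ud (S = 68.6): V_ud = 1/1.12·[0.6000·41.0400 + 0.4000·0.0000] = 21.9857
Node dd (S = 34.3): V_dd = 1/1.12·[0.6000·0.0000 + 0.4000·0.0000] = 0.0000
Node u (S = 98): V_u = 1/1.12·[0.6000·88.0929 + 0.4000·21.9857] = 55.0446
Node d (S = 49): V_d = 1/1.12·[0.6000·21.9857 + 0.4000·0.0000] = 11.7781
Node 0 (S = 70): V_0 = 1/1.12·[0.6000·55.0446 + 0.4000·11.7781] = 33.6947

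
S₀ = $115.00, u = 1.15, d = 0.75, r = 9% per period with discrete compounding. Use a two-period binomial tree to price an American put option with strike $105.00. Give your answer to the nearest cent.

Risk-neutral probability p = (1 + 0.09 − 0.75)/(1.15 − 0.75) = 0.3400/0.4000 = 0.8500
Terminal stock prices: S_uu = 152.1, S_ud = 99.19, S_dd = 64.69
Terminal payoffs (K − S): max(-47.09, 0) = 0, max(5.812, 0) = 5.812, max(40.31, 0) = 40.31
Node u (S = 132.2): continuation = 1/1.09·[0.8500·0.0000 + 0.1500·5.8125] = 0.7999; exercise value = 0.0000 ≤ continuation, so V_u = 0.7999
Node d (S = 86.25): continuation = 1/1.09·[0.8500·5.8125 + 0.1500·40.3125] = 10.0803; exercise value = 18.7500 > continuation, so V_d = 18.7500 (exercise)
Node 0 (S = 115): continuation = 1/1.09·[0.8500·0.7999 + 0.1500·18.7500] = 3.2040; exercise value = 0.0000 ≤ continuation, so V_0 = 3.2040

$3.20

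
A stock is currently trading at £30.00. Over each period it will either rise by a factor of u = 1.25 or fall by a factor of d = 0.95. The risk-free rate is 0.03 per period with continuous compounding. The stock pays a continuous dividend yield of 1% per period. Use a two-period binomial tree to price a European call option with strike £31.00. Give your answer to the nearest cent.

Per-period risk-free factor R = e^0.03 = 1.0305; dividend-adjusted growth = e^(0.03−0.01) = 1.0202.
Risk-neutral probability p = (1.0202 − 0.95)/(1.25 − 0.95) = 0.0702/0.3000 = 0.2340
Terminal stock prices: S_uu = 46.88, S_ud = 35.62, S_dd = 27.07
Terminal payoffs (S − K): max(15.88, 0) = 15.88, max(4.625, 0) = 4.625, max(-3.925, 0) = 0
Node u (S = 37.5): V_u = e^(−0.03)·[0.2340·15.8750 + 0.7660·4.6250] = 7.0431
Node d (S = 28.5): V_d = e^(−0.03)·[0.2340·4.6250 + 0.7660·0.0000] = 1.0503
Node 0 (S = 30): V_0 = e^(−0.03)·[0.2340·7.0431 + 0.7660·1.0503] = 2.3801

£2.38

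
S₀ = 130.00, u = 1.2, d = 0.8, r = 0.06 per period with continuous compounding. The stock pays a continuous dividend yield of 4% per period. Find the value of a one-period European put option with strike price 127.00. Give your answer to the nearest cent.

9.74

Per-period risk-free factor R = e^0.06 = 1.0618; dividend-adjusted growth = e^(0.06−0.04) = 1.0202.
Risk-neutral probability p = (1.0202 − 0.8)/(1.2 − 0.8) = 0.2202/0.4000 = 0.5505
Terminal stock prices: S_u = 156, S_d = 104
Terminal payoffs (K − S): max(-29, 0) = 0, max(23, 0) = 23
Node 0 (S = 130): V_0 = e^(−0.06)·[0.5505·0.0000 + 0.4495·23.0000] = 9.7364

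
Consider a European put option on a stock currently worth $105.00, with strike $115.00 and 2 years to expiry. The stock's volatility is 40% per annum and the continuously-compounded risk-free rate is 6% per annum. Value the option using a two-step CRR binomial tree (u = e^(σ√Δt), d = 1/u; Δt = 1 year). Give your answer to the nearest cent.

$20.90

CRR parameters: u = e^(σ√Δt) = e^(0.4·√1) = 1.4918, d = 1/u = 0.6703
Per-period rate: rΔt = 0.06·1 = 0.06, so R = e^0.06 = 1.0618
Risk-neutral probability p = (e^0.06 − 0.6703)/(1.4918 − 0.6703) = 0.3915/0.8215 = 0.4766
Terminal stock prices: S_uu = 233.7, S_ud = 105, S_dd = 47.18
Terminal payoffs (K − S): max(-118.7, 0) = 0, max(10, 0) = 10, max(67.82, 0) = 67.82
Node u (S = 156.6): V_u = e^(−0.06)·[0.4766·0.0000 + 0.5234·10.0000] = 4.9293
Node d (S = 70.38): V_d = e^(−0.06)·[0.4766·10.0000 + 0.5234·67.8205] = 37.9193
Node 0 (S = 105): V_0 = e^(−0.06)·[0.4766·4.9293 + 0.5234·37.9193] = 20.9042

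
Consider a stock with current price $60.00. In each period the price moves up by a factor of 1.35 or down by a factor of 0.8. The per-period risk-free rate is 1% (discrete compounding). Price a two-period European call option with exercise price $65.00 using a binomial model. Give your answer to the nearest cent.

Risk-neutral probability p = (1 + 0.01 − 0.8)/(1.35 − 0.8) = 0.2100/0.5500 = 0.3818
Terminal stock prices: S_uu = 109.4, S_ud = 64.8, S_dd = 38.4
Terminal payoffs (S − K): max(44.35, 0) = 44.35, max(-0.2, 0) = 0, max(-26.6, 0) = 0
Node u (S = 81): V_u = 1/1.01·[0.3818·44.3500 + 0.6182·0.0000] = 16.7660
Node d (S = 48): V_d = 1/1.01·[0.3818·0.0000 + 0.6182·0.0000] = 0.0000
Node 0 (S = 60): V_0 = 1/1.01·[0.3818·16.7660 + 0.6182·0.0000] = 6.3382

$6.34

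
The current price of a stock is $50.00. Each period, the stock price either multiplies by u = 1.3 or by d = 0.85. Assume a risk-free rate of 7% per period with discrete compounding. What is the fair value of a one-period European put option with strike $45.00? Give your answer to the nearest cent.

$1.19

Risk-neutral probability p = (1 + 0.07 − 0.85)/(1.3 − 0.85) = 0.2200/0.4500 = 0.4889
Terminal stock prices: S_u = 65, S_d = 42.5
Terminal payoffs (K − S): max(-20, 0) = 0, max(2.5, 0) = 2.5
Node 0 (S = 50): V_0 = 1/1.07·[0.4889·0.0000 + 0.5111·2.5000] = 1.1942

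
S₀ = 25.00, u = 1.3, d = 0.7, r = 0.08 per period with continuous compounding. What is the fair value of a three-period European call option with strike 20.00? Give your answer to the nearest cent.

Risk-neutral probability p = (e^0.08 − 0.7)/(1.3 − 0.7) = 0.3833/0.6000 = 0.6388
Terminal stock prices: S_uuu = 54.93, S_uud = 29.58, S_udd = 15.92, S_ddd = 8.575
Terminal payoffs (S − K): max(34.93, 0) = 34.93, max(9.575, 0) = 9.575, max(-4.075, 0) = 0, max(-11.43, 0) = 0
Node uu (S = 42.25): V_uu = e^(−0.08)·[0.6388·34.9250 + 0.3612·9.5750] = 23.7877
Node ud (S = 22.75): V_ud = e^(−0.08)·[0.6388·9.5750 + 0.3612·0.0000] = 5.6464
Node dd (S = 12.25): V_dd = e^(−0.08)·[0.6388·0.0000 + 0.3612·0.0000] = 0.0000
Node u (S = 32.5): V_u = e^(−0.08)·[0.6388·23.7877 + 0.3612·5.6464] = 15.9101
Node d (S = 17.5): V_d = e^(−0.08)·[0.6388·5.6464 + 0.3612·0.0000] = 3.3296
Node 0 (S = 25): V_0 = e^(−0.08)·[0.6388·15.9101 + 0.3612·3.3296] = 10.4923

10.49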